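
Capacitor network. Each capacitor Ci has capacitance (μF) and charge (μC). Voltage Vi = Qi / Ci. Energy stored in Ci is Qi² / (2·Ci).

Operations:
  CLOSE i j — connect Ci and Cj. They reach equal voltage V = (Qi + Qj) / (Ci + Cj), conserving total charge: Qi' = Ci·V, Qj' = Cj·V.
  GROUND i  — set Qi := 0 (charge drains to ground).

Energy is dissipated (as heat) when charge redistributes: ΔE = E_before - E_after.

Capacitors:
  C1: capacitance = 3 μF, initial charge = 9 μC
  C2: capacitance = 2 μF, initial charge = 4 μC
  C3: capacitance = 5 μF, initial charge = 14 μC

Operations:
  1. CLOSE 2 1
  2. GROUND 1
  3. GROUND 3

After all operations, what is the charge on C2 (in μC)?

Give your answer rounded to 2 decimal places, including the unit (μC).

Initial: C1(3μF, Q=9μC, V=3.00V), C2(2μF, Q=4μC, V=2.00V), C3(5μF, Q=14μC, V=2.80V)
Op 1: CLOSE 2-1: Q_total=13.00, C_total=5.00, V=2.60; Q2=5.20, Q1=7.80; dissipated=0.600
Op 2: GROUND 1: Q1=0; energy lost=10.140
Op 3: GROUND 3: Q3=0; energy lost=19.600
Final charges: Q1=0.00, Q2=5.20, Q3=0.00

Answer: 5.20 μC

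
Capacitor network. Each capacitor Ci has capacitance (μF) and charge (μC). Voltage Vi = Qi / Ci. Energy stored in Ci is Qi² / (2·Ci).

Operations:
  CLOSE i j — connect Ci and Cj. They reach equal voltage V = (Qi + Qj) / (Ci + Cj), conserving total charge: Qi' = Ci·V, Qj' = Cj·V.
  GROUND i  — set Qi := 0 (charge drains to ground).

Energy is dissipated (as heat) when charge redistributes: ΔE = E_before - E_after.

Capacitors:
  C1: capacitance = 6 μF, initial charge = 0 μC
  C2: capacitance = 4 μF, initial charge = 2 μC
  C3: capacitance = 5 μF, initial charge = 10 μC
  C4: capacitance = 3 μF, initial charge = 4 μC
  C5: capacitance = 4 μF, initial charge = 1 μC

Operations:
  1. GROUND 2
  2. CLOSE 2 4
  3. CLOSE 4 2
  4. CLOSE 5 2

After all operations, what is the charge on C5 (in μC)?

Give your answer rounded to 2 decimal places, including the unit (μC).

Initial: C1(6μF, Q=0μC, V=0.00V), C2(4μF, Q=2μC, V=0.50V), C3(5μF, Q=10μC, V=2.00V), C4(3μF, Q=4μC, V=1.33V), C5(4μF, Q=1μC, V=0.25V)
Op 1: GROUND 2: Q2=0; energy lost=0.500
Op 2: CLOSE 2-4: Q_total=4.00, C_total=7.00, V=0.57; Q2=2.29, Q4=1.71; dissipated=1.524
Op 3: CLOSE 4-2: Q_total=4.00, C_total=7.00, V=0.57; Q4=1.71, Q2=2.29; dissipated=0.000
Op 4: CLOSE 5-2: Q_total=3.29, C_total=8.00, V=0.41; Q5=1.64, Q2=1.64; dissipated=0.103
Final charges: Q1=0.00, Q2=1.64, Q3=10.00, Q4=1.71, Q5=1.64

Answer: 1.64 μC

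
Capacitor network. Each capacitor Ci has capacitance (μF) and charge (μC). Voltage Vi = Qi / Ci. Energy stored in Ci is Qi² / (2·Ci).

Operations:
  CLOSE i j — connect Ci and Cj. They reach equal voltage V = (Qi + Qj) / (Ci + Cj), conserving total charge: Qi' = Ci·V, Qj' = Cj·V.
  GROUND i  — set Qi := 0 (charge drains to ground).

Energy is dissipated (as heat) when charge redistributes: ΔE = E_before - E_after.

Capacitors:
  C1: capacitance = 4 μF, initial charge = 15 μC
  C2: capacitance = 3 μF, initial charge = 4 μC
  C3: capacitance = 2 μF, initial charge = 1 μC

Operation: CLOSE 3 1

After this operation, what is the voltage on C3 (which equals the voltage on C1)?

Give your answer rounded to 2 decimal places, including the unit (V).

Answer: 2.67 V

Derivation:
Initial: C1(4μF, Q=15μC, V=3.75V), C2(3μF, Q=4μC, V=1.33V), C3(2μF, Q=1μC, V=0.50V)
Op 1: CLOSE 3-1: Q_total=16.00, C_total=6.00, V=2.67; Q3=5.33, Q1=10.67; dissipated=7.042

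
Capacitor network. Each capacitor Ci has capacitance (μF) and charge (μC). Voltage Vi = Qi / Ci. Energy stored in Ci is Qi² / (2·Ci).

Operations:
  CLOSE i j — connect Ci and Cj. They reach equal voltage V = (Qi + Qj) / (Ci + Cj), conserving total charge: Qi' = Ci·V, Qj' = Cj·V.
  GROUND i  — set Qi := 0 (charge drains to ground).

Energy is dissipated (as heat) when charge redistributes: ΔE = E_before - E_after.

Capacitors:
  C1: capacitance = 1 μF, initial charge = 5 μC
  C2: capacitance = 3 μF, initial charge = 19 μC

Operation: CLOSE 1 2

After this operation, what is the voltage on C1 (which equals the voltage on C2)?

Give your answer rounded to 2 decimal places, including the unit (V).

Initial: C1(1μF, Q=5μC, V=5.00V), C2(3μF, Q=19μC, V=6.33V)
Op 1: CLOSE 1-2: Q_total=24.00, C_total=4.00, V=6.00; Q1=6.00, Q2=18.00; dissipated=0.667

Answer: 6.00 V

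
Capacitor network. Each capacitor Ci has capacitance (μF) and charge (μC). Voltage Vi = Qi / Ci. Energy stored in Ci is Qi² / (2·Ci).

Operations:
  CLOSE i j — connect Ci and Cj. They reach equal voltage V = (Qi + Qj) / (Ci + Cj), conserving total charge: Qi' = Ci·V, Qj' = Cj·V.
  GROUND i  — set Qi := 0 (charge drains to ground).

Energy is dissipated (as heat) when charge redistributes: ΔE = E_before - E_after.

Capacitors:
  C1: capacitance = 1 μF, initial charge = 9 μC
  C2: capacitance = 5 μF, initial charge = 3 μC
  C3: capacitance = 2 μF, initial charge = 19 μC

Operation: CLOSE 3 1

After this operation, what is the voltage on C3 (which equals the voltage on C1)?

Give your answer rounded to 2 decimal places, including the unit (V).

Answer: 9.33 V

Derivation:
Initial: C1(1μF, Q=9μC, V=9.00V), C2(5μF, Q=3μC, V=0.60V), C3(2μF, Q=19μC, V=9.50V)
Op 1: CLOSE 3-1: Q_total=28.00, C_total=3.00, V=9.33; Q3=18.67, Q1=9.33; dissipated=0.083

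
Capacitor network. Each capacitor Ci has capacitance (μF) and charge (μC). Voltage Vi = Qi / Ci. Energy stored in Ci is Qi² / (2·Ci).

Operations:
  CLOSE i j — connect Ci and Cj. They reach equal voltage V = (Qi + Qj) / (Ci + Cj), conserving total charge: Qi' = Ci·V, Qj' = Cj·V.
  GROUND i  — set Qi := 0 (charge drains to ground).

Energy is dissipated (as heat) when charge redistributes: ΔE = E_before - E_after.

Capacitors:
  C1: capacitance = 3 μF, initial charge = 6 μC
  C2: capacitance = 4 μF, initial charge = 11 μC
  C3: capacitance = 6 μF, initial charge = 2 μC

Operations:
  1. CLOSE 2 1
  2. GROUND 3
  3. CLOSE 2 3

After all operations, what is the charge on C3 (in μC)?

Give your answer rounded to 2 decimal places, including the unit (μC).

Answer: 5.83 μC

Derivation:
Initial: C1(3μF, Q=6μC, V=2.00V), C2(4μF, Q=11μC, V=2.75V), C3(6μF, Q=2μC, V=0.33V)
Op 1: CLOSE 2-1: Q_total=17.00, C_total=7.00, V=2.43; Q2=9.71, Q1=7.29; dissipated=0.482
Op 2: GROUND 3: Q3=0; energy lost=0.333
Op 3: CLOSE 2-3: Q_total=9.71, C_total=10.00, V=0.97; Q2=3.89, Q3=5.83; dissipated=7.078
Final charges: Q1=7.29, Q2=3.89, Q3=5.83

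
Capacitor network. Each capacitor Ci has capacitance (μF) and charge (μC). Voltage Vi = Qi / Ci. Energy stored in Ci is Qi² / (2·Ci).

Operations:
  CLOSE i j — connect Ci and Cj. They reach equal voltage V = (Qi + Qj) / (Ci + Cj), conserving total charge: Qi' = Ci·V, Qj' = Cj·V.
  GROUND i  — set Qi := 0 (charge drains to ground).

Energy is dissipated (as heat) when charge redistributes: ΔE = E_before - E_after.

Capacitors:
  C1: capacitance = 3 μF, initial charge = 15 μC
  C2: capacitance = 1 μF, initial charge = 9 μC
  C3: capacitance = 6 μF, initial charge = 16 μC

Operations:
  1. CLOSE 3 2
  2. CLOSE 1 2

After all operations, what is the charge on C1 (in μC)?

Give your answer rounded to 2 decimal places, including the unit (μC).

Answer: 13.93 μC

Derivation:
Initial: C1(3μF, Q=15μC, V=5.00V), C2(1μF, Q=9μC, V=9.00V), C3(6μF, Q=16μC, V=2.67V)
Op 1: CLOSE 3-2: Q_total=25.00, C_total=7.00, V=3.57; Q3=21.43, Q2=3.57; dissipated=17.190
Op 2: CLOSE 1-2: Q_total=18.57, C_total=4.00, V=4.64; Q1=13.93, Q2=4.64; dissipated=0.765
Final charges: Q1=13.93, Q2=4.64, Q3=21.43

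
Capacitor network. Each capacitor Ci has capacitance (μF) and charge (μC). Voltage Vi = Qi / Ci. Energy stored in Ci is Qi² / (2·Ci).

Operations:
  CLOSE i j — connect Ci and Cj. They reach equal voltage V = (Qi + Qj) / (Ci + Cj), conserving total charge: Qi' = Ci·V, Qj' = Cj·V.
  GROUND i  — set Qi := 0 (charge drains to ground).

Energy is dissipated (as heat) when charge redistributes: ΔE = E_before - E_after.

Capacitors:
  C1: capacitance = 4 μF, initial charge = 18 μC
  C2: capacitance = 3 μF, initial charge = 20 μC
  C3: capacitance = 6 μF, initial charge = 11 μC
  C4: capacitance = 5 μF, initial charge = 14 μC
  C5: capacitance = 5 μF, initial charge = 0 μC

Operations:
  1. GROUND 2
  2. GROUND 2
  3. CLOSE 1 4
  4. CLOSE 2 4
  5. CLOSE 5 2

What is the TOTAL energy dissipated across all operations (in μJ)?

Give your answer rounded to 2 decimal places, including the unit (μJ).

Answer: 86.36 μJ

Derivation:
Initial: C1(4μF, Q=18μC, V=4.50V), C2(3μF, Q=20μC, V=6.67V), C3(6μF, Q=11μC, V=1.83V), C4(5μF, Q=14μC, V=2.80V), C5(5μF, Q=0μC, V=0.00V)
Op 1: GROUND 2: Q2=0; energy lost=66.667
Op 2: GROUND 2: Q2=0; energy lost=0.000
Op 3: CLOSE 1-4: Q_total=32.00, C_total=9.00, V=3.56; Q1=14.22, Q4=17.78; dissipated=3.211
Op 4: CLOSE 2-4: Q_total=17.78, C_total=8.00, V=2.22; Q2=6.67, Q4=11.11; dissipated=11.852
Op 5: CLOSE 5-2: Q_total=6.67, C_total=8.00, V=0.83; Q5=4.17, Q2=2.50; dissipated=4.630
Total dissipated: 86.359 μJ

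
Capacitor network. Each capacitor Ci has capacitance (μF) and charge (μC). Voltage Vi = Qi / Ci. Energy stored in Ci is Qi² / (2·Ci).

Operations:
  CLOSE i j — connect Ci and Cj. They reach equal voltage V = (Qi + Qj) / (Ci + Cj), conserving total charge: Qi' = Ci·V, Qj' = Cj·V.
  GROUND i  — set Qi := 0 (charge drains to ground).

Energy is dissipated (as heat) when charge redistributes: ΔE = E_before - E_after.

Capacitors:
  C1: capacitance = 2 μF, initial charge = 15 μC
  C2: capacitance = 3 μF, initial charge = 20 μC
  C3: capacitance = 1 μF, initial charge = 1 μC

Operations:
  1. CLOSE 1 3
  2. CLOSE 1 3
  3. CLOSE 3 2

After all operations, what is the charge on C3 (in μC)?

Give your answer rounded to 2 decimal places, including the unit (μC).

Answer: 6.33 μC

Derivation:
Initial: C1(2μF, Q=15μC, V=7.50V), C2(3μF, Q=20μC, V=6.67V), C3(1μF, Q=1μC, V=1.00V)
Op 1: CLOSE 1-3: Q_total=16.00, C_total=3.00, V=5.33; Q1=10.67, Q3=5.33; dissipated=14.083
Op 2: CLOSE 1-3: Q_total=16.00, C_total=3.00, V=5.33; Q1=10.67, Q3=5.33; dissipated=0.000
Op 3: CLOSE 3-2: Q_total=25.33, C_total=4.00, V=6.33; Q3=6.33, Q2=19.00; dissipated=0.667
Final charges: Q1=10.67, Q2=19.00, Q3=6.33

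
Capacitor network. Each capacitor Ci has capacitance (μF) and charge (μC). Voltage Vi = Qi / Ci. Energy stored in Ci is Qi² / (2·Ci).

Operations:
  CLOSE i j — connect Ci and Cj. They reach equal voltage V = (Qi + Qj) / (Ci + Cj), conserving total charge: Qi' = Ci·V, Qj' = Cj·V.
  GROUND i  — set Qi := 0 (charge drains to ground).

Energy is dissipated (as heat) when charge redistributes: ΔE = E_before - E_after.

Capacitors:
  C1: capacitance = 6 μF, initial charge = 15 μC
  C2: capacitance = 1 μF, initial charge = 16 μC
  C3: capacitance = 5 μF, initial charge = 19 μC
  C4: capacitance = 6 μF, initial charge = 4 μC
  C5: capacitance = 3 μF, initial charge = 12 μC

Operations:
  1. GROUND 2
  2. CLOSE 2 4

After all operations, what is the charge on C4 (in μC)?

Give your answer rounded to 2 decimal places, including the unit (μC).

Answer: 3.43 μC

Derivation:
Initial: C1(6μF, Q=15μC, V=2.50V), C2(1μF, Q=16μC, V=16.00V), C3(5μF, Q=19μC, V=3.80V), C4(6μF, Q=4μC, V=0.67V), C5(3μF, Q=12μC, V=4.00V)
Op 1: GROUND 2: Q2=0; energy lost=128.000
Op 2: CLOSE 2-4: Q_total=4.00, C_total=7.00, V=0.57; Q2=0.57, Q4=3.43; dissipated=0.190
Final charges: Q1=15.00, Q2=0.57, Q3=19.00, Q4=3.43, Q5=12.00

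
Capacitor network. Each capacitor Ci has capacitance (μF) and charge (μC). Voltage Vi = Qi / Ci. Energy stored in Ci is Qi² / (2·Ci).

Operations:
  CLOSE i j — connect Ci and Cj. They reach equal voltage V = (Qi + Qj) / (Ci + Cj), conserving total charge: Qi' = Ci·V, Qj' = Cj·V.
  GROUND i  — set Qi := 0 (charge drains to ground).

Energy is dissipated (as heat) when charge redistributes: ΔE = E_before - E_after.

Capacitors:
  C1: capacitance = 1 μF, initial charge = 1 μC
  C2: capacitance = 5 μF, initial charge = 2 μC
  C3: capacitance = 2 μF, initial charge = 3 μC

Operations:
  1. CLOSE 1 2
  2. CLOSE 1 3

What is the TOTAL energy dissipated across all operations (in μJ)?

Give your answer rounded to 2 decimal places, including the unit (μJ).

Initial: C1(1μF, Q=1μC, V=1.00V), C2(5μF, Q=2μC, V=0.40V), C3(2μF, Q=3μC, V=1.50V)
Op 1: CLOSE 1-2: Q_total=3.00, C_total=6.00, V=0.50; Q1=0.50, Q2=2.50; dissipated=0.150
Op 2: CLOSE 1-3: Q_total=3.50, C_total=3.00, V=1.17; Q1=1.17, Q3=2.33; dissipated=0.333
Total dissipated: 0.483 μJ

Answer: 0.48 μJ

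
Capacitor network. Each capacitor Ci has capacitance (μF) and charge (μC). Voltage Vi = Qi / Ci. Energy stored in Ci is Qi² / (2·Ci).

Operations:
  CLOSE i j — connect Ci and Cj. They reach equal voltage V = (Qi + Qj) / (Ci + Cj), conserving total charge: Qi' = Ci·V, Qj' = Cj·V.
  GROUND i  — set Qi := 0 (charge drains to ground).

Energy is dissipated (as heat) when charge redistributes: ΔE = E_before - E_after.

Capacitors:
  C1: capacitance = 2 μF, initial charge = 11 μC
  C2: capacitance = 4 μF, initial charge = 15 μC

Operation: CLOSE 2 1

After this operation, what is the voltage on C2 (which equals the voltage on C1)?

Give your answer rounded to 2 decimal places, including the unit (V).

Initial: C1(2μF, Q=11μC, V=5.50V), C2(4μF, Q=15μC, V=3.75V)
Op 1: CLOSE 2-1: Q_total=26.00, C_total=6.00, V=4.33; Q2=17.33, Q1=8.67; dissipated=2.042

Answer: 4.33 V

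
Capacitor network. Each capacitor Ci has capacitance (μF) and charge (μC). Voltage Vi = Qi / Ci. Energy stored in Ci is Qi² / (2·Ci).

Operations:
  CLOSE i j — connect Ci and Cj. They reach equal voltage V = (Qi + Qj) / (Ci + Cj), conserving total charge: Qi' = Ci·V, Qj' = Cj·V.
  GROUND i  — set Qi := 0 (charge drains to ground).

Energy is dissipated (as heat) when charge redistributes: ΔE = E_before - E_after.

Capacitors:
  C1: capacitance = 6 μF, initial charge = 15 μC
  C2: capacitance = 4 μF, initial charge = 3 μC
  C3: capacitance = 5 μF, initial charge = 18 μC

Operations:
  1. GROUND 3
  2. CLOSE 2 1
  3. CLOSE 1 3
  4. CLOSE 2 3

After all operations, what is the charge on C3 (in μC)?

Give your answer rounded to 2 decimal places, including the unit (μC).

Initial: C1(6μF, Q=15μC, V=2.50V), C2(4μF, Q=3μC, V=0.75V), C3(5μF, Q=18μC, V=3.60V)
Op 1: GROUND 3: Q3=0; energy lost=32.400
Op 2: CLOSE 2-1: Q_total=18.00, C_total=10.00, V=1.80; Q2=7.20, Q1=10.80; dissipated=3.675
Op 3: CLOSE 1-3: Q_total=10.80, C_total=11.00, V=0.98; Q1=5.89, Q3=4.91; dissipated=4.418
Op 4: CLOSE 2-3: Q_total=12.11, C_total=9.00, V=1.35; Q2=5.38, Q3=6.73; dissipated=0.744
Final charges: Q1=5.89, Q2=5.38, Q3=6.73

Answer: 6.73 μC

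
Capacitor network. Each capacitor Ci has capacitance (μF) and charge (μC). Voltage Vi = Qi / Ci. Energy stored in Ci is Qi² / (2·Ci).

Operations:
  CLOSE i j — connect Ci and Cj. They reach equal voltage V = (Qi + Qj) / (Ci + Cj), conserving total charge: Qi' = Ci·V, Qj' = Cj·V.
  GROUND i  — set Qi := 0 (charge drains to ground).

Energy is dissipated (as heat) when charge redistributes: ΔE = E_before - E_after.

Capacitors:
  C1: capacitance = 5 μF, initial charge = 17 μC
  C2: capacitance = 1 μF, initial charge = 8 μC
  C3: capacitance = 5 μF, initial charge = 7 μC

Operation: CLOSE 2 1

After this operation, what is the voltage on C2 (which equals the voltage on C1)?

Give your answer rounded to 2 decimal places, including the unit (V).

Initial: C1(5μF, Q=17μC, V=3.40V), C2(1μF, Q=8μC, V=8.00V), C3(5μF, Q=7μC, V=1.40V)
Op 1: CLOSE 2-1: Q_total=25.00, C_total=6.00, V=4.17; Q2=4.17, Q1=20.83; dissipated=8.817

Answer: 4.17 V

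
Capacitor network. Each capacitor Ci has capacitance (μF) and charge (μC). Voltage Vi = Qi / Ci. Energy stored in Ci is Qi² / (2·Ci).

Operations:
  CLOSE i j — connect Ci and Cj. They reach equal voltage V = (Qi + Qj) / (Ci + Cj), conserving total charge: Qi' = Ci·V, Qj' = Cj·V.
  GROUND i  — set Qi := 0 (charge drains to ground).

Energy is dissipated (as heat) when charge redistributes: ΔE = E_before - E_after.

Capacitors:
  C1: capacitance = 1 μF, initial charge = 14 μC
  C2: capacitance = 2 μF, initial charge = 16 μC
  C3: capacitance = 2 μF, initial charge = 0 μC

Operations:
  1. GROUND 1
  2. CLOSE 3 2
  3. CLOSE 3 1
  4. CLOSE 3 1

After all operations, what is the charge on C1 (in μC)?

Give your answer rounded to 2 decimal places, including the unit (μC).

Initial: C1(1μF, Q=14μC, V=14.00V), C2(2μF, Q=16μC, V=8.00V), C3(2μF, Q=0μC, V=0.00V)
Op 1: GROUND 1: Q1=0; energy lost=98.000
Op 2: CLOSE 3-2: Q_total=16.00, C_total=4.00, V=4.00; Q3=8.00, Q2=8.00; dissipated=32.000
Op 3: CLOSE 3-1: Q_total=8.00, C_total=3.00, V=2.67; Q3=5.33, Q1=2.67; dissipated=5.333
Op 4: CLOSE 3-1: Q_total=8.00, C_total=3.00, V=2.67; Q3=5.33, Q1=2.67; dissipated=0.000
Final charges: Q1=2.67, Q2=8.00, Q3=5.33

Answer: 2.67 μC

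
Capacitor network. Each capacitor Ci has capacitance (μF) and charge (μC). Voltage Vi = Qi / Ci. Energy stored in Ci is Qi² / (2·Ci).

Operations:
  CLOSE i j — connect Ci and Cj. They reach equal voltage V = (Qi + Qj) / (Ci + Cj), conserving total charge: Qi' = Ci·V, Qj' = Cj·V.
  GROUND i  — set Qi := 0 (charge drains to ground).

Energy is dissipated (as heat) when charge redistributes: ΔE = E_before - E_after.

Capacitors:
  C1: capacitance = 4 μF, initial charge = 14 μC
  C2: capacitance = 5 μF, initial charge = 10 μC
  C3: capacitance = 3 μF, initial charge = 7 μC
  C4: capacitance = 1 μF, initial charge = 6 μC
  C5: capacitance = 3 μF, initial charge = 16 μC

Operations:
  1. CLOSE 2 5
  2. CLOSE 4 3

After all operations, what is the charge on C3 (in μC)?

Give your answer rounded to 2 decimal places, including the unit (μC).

Answer: 9.75 μC

Derivation:
Initial: C1(4μF, Q=14μC, V=3.50V), C2(5μF, Q=10μC, V=2.00V), C3(3μF, Q=7μC, V=2.33V), C4(1μF, Q=6μC, V=6.00V), C5(3μF, Q=16μC, V=5.33V)
Op 1: CLOSE 2-5: Q_total=26.00, C_total=8.00, V=3.25; Q2=16.25, Q5=9.75; dissipated=10.417
Op 2: CLOSE 4-3: Q_total=13.00, C_total=4.00, V=3.25; Q4=3.25, Q3=9.75; dissipated=5.042
Final charges: Q1=14.00, Q2=16.25, Q3=9.75, Q4=3.25, Q5=9.75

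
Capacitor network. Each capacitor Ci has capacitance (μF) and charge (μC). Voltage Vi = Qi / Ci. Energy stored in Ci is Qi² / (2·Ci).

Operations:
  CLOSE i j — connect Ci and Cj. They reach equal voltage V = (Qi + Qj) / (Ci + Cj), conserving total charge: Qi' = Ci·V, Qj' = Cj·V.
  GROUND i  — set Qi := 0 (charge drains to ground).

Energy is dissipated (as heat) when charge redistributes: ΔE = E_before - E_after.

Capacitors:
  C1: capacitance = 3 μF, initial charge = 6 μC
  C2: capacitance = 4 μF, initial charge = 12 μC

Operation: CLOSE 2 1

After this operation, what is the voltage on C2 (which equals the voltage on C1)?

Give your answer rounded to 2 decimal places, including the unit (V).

Initial: C1(3μF, Q=6μC, V=2.00V), C2(4μF, Q=12μC, V=3.00V)
Op 1: CLOSE 2-1: Q_total=18.00, C_total=7.00, V=2.57; Q2=10.29, Q1=7.71; dissipated=0.857

Answer: 2.57 V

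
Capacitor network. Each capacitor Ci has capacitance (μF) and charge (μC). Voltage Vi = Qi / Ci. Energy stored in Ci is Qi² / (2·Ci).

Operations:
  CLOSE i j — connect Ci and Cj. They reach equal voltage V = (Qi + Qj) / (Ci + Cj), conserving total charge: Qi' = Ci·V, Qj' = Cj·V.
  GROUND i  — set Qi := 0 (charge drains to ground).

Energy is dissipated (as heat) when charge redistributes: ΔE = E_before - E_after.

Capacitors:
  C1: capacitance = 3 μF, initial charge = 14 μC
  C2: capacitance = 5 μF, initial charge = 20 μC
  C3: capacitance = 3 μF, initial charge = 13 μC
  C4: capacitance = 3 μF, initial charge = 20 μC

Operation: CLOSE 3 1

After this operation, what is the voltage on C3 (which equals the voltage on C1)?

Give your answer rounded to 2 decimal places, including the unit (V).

Initial: C1(3μF, Q=14μC, V=4.67V), C2(5μF, Q=20μC, V=4.00V), C3(3μF, Q=13μC, V=4.33V), C4(3μF, Q=20μC, V=6.67V)
Op 1: CLOSE 3-1: Q_total=27.00, C_total=6.00, V=4.50; Q3=13.50, Q1=13.50; dissipated=0.083

Answer: 4.50 V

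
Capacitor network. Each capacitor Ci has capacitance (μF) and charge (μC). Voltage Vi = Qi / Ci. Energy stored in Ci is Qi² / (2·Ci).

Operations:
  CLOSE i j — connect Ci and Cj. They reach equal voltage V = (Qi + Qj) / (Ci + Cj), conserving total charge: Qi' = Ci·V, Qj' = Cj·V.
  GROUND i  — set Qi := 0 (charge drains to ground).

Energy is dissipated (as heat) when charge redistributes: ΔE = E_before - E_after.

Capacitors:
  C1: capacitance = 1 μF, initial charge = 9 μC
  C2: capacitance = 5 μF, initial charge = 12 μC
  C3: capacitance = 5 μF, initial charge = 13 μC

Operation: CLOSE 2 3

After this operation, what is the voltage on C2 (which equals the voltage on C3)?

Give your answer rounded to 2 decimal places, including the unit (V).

Answer: 2.50 V

Derivation:
Initial: C1(1μF, Q=9μC, V=9.00V), C2(5μF, Q=12μC, V=2.40V), C3(5μF, Q=13μC, V=2.60V)
Op 1: CLOSE 2-3: Q_total=25.00, C_total=10.00, V=2.50; Q2=12.50, Q3=12.50; dissipated=0.050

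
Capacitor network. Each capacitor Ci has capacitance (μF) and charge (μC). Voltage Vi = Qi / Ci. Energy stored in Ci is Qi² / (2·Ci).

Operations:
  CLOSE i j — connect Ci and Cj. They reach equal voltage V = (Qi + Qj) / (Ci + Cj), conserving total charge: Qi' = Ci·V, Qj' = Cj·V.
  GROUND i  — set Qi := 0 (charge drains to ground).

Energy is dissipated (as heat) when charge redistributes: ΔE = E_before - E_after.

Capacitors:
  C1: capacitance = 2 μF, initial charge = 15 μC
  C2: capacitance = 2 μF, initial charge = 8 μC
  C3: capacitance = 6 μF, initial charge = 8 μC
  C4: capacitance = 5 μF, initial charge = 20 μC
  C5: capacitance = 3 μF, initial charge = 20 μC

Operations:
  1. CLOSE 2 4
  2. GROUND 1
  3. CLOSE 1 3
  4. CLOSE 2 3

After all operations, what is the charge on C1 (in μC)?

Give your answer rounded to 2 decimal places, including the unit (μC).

Answer: 2.00 μC

Derivation:
Initial: C1(2μF, Q=15μC, V=7.50V), C2(2μF, Q=8μC, V=4.00V), C3(6μF, Q=8μC, V=1.33V), C4(5μF, Q=20μC, V=4.00V), C5(3μF, Q=20μC, V=6.67V)
Op 1: CLOSE 2-4: Q_total=28.00, C_total=7.00, V=4.00; Q2=8.00, Q4=20.00; dissipated=0.000
Op 2: GROUND 1: Q1=0; energy lost=56.250
Op 3: CLOSE 1-3: Q_total=8.00, C_total=8.00, V=1.00; Q1=2.00, Q3=6.00; dissipated=1.333
Op 4: CLOSE 2-3: Q_total=14.00, C_total=8.00, V=1.75; Q2=3.50, Q3=10.50; dissipated=6.750
Final charges: Q1=2.00, Q2=3.50, Q3=10.50, Q4=20.00, Q5=20.00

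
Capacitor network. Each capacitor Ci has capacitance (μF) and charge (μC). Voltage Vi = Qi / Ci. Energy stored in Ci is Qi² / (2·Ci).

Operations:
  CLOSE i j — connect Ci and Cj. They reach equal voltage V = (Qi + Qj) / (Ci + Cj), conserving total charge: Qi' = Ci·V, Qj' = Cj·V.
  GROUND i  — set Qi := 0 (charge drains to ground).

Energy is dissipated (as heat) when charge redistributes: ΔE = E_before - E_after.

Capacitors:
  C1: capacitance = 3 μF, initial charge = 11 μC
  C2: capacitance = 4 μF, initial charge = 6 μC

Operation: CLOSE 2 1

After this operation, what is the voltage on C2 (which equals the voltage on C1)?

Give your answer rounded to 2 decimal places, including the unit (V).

Initial: C1(3μF, Q=11μC, V=3.67V), C2(4μF, Q=6μC, V=1.50V)
Op 1: CLOSE 2-1: Q_total=17.00, C_total=7.00, V=2.43; Q2=9.71, Q1=7.29; dissipated=4.024

Answer: 2.43 V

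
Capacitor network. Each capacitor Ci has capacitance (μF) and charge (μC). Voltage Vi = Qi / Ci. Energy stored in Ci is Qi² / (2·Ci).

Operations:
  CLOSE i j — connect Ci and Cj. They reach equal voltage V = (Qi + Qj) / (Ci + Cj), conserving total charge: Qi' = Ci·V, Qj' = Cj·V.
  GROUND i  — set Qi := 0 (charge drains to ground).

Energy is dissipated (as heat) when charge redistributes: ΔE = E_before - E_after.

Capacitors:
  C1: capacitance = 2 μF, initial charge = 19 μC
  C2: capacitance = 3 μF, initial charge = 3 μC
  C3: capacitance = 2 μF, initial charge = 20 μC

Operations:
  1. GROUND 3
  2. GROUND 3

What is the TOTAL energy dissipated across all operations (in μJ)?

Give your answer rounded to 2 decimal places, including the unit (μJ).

Answer: 100.00 μJ

Derivation:
Initial: C1(2μF, Q=19μC, V=9.50V), C2(3μF, Q=3μC, V=1.00V), C3(2μF, Q=20μC, V=10.00V)
Op 1: GROUND 3: Q3=0; energy lost=100.000
Op 2: GROUND 3: Q3=0; energy lost=0.000
Total dissipated: 100.000 μJ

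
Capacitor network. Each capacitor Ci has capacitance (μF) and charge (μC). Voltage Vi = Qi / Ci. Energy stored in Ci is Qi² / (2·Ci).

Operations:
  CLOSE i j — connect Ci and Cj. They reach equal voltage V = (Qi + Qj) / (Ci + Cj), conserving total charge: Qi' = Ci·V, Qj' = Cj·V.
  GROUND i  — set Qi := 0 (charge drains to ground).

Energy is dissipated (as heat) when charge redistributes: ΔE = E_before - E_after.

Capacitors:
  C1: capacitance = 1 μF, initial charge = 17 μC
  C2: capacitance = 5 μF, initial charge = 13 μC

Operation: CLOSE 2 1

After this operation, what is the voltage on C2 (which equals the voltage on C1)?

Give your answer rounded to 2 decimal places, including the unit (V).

Answer: 5.00 V

Derivation:
Initial: C1(1μF, Q=17μC, V=17.00V), C2(5μF, Q=13μC, V=2.60V)
Op 1: CLOSE 2-1: Q_total=30.00, C_total=6.00, V=5.00; Q2=25.00, Q1=5.00; dissipated=86.400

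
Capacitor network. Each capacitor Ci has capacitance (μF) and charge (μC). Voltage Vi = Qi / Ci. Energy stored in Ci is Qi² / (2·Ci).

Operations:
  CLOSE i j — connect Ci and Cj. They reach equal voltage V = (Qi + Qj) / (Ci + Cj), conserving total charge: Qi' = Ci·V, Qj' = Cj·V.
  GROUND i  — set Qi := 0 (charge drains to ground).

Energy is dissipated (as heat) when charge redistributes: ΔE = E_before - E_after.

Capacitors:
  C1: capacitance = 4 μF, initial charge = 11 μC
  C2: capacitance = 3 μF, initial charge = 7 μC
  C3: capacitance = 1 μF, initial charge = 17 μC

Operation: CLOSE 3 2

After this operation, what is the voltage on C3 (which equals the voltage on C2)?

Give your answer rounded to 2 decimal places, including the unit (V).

Answer: 6.00 V

Derivation:
Initial: C1(4μF, Q=11μC, V=2.75V), C2(3μF, Q=7μC, V=2.33V), C3(1μF, Q=17μC, V=17.00V)
Op 1: CLOSE 3-2: Q_total=24.00, C_total=4.00, V=6.00; Q3=6.00, Q2=18.00; dissipated=80.667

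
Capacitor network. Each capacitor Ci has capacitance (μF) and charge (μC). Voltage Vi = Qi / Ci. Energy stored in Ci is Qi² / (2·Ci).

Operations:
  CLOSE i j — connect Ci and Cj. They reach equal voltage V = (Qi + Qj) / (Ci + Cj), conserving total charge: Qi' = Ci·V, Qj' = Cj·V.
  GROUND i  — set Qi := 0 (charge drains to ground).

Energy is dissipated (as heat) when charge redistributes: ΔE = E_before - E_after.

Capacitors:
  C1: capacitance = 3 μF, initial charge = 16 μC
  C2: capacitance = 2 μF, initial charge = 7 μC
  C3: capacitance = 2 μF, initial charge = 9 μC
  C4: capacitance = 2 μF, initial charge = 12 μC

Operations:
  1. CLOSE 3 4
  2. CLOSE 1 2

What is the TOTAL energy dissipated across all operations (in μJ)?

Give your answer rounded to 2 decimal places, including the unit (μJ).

Initial: C1(3μF, Q=16μC, V=5.33V), C2(2μF, Q=7μC, V=3.50V), C3(2μF, Q=9μC, V=4.50V), C4(2μF, Q=12μC, V=6.00V)
Op 1: CLOSE 3-4: Q_total=21.00, C_total=4.00, V=5.25; Q3=10.50, Q4=10.50; dissipated=1.125
Op 2: CLOSE 1-2: Q_total=23.00, C_total=5.00, V=4.60; Q1=13.80, Q2=9.20; dissipated=2.017
Total dissipated: 3.142 μJ

Answer: 3.14 μJ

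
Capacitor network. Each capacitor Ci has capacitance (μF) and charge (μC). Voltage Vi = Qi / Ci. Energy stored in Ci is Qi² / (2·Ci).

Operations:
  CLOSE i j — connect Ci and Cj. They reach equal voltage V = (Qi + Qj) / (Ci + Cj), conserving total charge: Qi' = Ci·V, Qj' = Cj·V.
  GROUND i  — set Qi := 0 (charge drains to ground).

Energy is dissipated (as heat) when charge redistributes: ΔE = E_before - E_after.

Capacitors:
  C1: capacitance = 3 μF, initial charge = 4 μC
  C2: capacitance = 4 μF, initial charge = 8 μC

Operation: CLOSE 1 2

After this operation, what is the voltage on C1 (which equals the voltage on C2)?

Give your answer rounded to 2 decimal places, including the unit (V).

Initial: C1(3μF, Q=4μC, V=1.33V), C2(4μF, Q=8μC, V=2.00V)
Op 1: CLOSE 1-2: Q_total=12.00, C_total=7.00, V=1.71; Q1=5.14, Q2=6.86; dissipated=0.381

Answer: 1.71 V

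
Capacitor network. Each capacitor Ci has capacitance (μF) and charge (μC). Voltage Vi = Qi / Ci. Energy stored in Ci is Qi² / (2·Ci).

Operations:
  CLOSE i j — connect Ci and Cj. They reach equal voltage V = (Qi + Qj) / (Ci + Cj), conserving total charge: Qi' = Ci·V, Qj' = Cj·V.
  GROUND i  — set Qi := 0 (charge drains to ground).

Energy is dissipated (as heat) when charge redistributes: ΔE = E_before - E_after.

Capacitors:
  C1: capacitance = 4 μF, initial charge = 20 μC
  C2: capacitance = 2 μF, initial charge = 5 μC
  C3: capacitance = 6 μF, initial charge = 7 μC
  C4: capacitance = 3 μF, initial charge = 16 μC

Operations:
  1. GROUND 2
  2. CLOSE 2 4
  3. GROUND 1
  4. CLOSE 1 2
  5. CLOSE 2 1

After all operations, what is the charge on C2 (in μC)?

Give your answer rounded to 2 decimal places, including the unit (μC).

Initial: C1(4μF, Q=20μC, V=5.00V), C2(2μF, Q=5μC, V=2.50V), C3(6μF, Q=7μC, V=1.17V), C4(3μF, Q=16μC, V=5.33V)
Op 1: GROUND 2: Q2=0; energy lost=6.250
Op 2: CLOSE 2-4: Q_total=16.00, C_total=5.00, V=3.20; Q2=6.40, Q4=9.60; dissipated=17.067
Op 3: GROUND 1: Q1=0; energy lost=50.000
Op 4: CLOSE 1-2: Q_total=6.40, C_total=6.00, V=1.07; Q1=4.27, Q2=2.13; dissipated=6.827
Op 5: CLOSE 2-1: Q_total=6.40, C_total=6.00, V=1.07; Q2=2.13, Q1=4.27; dissipated=0.000
Final charges: Q1=4.27, Q2=2.13, Q3=7.00, Q4=9.60

Answer: 2.13 μC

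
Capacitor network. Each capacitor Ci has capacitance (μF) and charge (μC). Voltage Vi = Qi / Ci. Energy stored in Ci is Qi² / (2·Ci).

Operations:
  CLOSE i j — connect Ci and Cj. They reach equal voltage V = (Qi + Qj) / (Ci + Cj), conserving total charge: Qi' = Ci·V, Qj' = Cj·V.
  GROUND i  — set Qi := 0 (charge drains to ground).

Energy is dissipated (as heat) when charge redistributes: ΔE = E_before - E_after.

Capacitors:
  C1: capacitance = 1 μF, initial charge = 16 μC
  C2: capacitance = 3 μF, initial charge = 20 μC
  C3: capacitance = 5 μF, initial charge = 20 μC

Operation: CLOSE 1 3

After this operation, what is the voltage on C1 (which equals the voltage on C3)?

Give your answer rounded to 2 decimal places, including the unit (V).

Answer: 6.00 V

Derivation:
Initial: C1(1μF, Q=16μC, V=16.00V), C2(3μF, Q=20μC, V=6.67V), C3(5μF, Q=20μC, V=4.00V)
Op 1: CLOSE 1-3: Q_total=36.00, C_total=6.00, V=6.00; Q1=6.00, Q3=30.00; dissipated=60.000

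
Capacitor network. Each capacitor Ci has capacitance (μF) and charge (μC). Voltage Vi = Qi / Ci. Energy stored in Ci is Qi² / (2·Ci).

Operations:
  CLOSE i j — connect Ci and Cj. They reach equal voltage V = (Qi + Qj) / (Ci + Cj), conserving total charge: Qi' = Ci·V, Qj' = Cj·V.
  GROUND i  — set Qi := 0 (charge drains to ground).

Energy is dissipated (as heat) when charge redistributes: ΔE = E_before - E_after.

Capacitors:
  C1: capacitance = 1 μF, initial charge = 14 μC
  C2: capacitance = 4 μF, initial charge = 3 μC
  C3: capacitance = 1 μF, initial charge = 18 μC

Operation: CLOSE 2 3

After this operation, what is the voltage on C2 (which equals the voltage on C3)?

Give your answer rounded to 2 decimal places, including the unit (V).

Answer: 4.20 V

Derivation:
Initial: C1(1μF, Q=14μC, V=14.00V), C2(4μF, Q=3μC, V=0.75V), C3(1μF, Q=18μC, V=18.00V)
Op 1: CLOSE 2-3: Q_total=21.00, C_total=5.00, V=4.20; Q2=16.80, Q3=4.20; dissipated=119.025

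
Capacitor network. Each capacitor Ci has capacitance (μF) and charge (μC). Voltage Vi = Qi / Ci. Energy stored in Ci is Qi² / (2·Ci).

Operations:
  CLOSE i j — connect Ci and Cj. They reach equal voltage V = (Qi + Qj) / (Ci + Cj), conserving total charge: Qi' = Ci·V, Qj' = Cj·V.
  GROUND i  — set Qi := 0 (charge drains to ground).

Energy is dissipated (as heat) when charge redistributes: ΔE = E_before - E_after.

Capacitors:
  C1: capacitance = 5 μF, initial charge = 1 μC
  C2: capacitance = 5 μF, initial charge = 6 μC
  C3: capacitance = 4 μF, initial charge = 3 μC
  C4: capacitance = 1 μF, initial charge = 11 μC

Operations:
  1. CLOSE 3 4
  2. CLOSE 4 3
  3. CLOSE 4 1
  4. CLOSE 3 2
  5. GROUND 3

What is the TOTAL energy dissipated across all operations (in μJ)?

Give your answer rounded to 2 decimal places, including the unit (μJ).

Initial: C1(5μF, Q=1μC, V=0.20V), C2(5μF, Q=6μC, V=1.20V), C3(4μF, Q=3μC, V=0.75V), C4(1μF, Q=11μC, V=11.00V)
Op 1: CLOSE 3-4: Q_total=14.00, C_total=5.00, V=2.80; Q3=11.20, Q4=2.80; dissipated=42.025
Op 2: CLOSE 4-3: Q_total=14.00, C_total=5.00, V=2.80; Q4=2.80, Q3=11.20; dissipated=0.000
Op 3: CLOSE 4-1: Q_total=3.80, C_total=6.00, V=0.63; Q4=0.63, Q1=3.17; dissipated=2.817
Op 4: CLOSE 3-2: Q_total=17.20, C_total=9.00, V=1.91; Q3=7.64, Q2=9.56; dissipated=2.844
Op 5: GROUND 3: Q3=0; energy lost=7.305
Total dissipated: 54.991 μJ

Answer: 54.99 μJ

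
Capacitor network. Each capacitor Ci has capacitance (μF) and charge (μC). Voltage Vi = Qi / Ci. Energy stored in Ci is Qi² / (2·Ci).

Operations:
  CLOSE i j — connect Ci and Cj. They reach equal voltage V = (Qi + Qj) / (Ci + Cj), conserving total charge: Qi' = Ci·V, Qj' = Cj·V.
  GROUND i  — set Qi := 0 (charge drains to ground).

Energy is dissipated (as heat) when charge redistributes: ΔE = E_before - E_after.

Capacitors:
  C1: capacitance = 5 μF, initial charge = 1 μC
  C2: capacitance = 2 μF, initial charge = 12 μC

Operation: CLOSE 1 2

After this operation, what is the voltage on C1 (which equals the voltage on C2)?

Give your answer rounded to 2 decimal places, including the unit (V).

Answer: 1.86 V

Derivation:
Initial: C1(5μF, Q=1μC, V=0.20V), C2(2μF, Q=12μC, V=6.00V)
Op 1: CLOSE 1-2: Q_total=13.00, C_total=7.00, V=1.86; Q1=9.29, Q2=3.71; dissipated=24.029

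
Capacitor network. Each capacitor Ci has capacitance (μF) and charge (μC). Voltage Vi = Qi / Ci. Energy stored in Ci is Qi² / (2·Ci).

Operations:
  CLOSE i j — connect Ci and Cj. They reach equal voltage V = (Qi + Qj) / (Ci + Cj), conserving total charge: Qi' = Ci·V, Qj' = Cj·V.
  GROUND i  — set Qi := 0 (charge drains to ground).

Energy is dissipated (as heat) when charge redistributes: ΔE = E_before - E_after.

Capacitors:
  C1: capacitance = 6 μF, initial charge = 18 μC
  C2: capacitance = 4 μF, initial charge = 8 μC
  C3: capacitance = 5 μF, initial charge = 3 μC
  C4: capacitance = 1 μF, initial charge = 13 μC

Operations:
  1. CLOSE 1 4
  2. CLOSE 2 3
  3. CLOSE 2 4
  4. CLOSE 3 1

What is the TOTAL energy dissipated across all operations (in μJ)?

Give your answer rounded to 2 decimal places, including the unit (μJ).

Initial: C1(6μF, Q=18μC, V=3.00V), C2(4μF, Q=8μC, V=2.00V), C3(5μF, Q=3μC, V=0.60V), C4(1μF, Q=13μC, V=13.00V)
Op 1: CLOSE 1-4: Q_total=31.00, C_total=7.00, V=4.43; Q1=26.57, Q4=4.43; dissipated=42.857
Op 2: CLOSE 2-3: Q_total=11.00, C_total=9.00, V=1.22; Q2=4.89, Q3=6.11; dissipated=2.178
Op 3: CLOSE 2-4: Q_total=9.32, C_total=5.00, V=1.86; Q2=7.45, Q4=1.86; dissipated=4.112
Op 4: CLOSE 3-1: Q_total=32.68, C_total=11.00, V=2.97; Q3=14.86, Q1=17.83; dissipated=14.019
Total dissipated: 63.166 μJ

Answer: 63.17 μJ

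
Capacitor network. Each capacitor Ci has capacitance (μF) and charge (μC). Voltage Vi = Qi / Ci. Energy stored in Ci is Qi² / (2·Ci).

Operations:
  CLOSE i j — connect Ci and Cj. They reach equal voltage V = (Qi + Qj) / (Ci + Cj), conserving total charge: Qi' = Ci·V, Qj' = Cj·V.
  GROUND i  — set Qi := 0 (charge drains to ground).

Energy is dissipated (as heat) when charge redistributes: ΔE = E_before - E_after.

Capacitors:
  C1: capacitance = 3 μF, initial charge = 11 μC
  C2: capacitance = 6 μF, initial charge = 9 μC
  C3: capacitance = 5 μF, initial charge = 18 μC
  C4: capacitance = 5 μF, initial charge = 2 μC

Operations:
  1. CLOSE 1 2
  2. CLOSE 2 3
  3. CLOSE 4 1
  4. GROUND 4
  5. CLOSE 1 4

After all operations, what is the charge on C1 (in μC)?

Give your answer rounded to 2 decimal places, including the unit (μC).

Answer: 1.22 μC

Derivation:
Initial: C1(3μF, Q=11μC, V=3.67V), C2(6μF, Q=9μC, V=1.50V), C3(5μF, Q=18μC, V=3.60V), C4(5μF, Q=2μC, V=0.40V)
Op 1: CLOSE 1-2: Q_total=20.00, C_total=9.00, V=2.22; Q1=6.67, Q2=13.33; dissipated=4.694
Op 2: CLOSE 2-3: Q_total=31.33, C_total=11.00, V=2.85; Q2=17.09, Q3=14.24; dissipated=2.589
Op 3: CLOSE 4-1: Q_total=8.67, C_total=8.00, V=1.08; Q4=5.42, Q1=3.25; dissipated=3.113
Op 4: GROUND 4: Q4=0; energy lost=2.934
Op 5: CLOSE 1-4: Q_total=3.25, C_total=8.00, V=0.41; Q1=1.22, Q4=2.03; dissipated=1.100
Final charges: Q1=1.22, Q2=17.09, Q3=14.24, Q4=2.03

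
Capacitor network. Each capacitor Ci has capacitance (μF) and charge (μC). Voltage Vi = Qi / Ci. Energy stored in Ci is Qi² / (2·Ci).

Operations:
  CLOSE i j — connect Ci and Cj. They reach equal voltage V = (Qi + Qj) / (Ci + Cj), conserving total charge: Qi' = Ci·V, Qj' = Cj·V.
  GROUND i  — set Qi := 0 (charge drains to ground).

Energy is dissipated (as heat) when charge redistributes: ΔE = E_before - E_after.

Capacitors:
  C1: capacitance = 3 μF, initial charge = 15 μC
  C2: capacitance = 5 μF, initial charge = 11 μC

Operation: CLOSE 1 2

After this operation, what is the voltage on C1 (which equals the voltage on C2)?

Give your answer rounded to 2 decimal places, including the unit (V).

Initial: C1(3μF, Q=15μC, V=5.00V), C2(5μF, Q=11μC, V=2.20V)
Op 1: CLOSE 1-2: Q_total=26.00, C_total=8.00, V=3.25; Q1=9.75, Q2=16.25; dissipated=7.350

Answer: 3.25 V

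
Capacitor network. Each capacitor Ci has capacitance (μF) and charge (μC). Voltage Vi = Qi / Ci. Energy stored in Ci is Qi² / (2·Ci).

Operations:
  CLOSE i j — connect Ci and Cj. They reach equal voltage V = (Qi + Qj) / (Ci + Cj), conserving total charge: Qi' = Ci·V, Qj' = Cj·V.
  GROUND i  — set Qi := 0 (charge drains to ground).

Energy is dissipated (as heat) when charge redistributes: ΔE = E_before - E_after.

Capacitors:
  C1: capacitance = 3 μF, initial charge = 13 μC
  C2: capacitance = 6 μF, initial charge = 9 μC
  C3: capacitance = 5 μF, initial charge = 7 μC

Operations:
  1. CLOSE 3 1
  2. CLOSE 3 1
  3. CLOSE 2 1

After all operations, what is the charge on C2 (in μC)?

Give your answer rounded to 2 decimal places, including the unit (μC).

Initial: C1(3μF, Q=13μC, V=4.33V), C2(6μF, Q=9μC, V=1.50V), C3(5μF, Q=7μC, V=1.40V)
Op 1: CLOSE 3-1: Q_total=20.00, C_total=8.00, V=2.50; Q3=12.50, Q1=7.50; dissipated=8.067
Op 2: CLOSE 3-1: Q_total=20.00, C_total=8.00, V=2.50; Q3=12.50, Q1=7.50; dissipated=0.000
Op 3: CLOSE 2-1: Q_total=16.50, C_total=9.00, V=1.83; Q2=11.00, Q1=5.50; dissipated=1.000
Final charges: Q1=5.50, Q2=11.00, Q3=12.50

Answer: 11.00 μC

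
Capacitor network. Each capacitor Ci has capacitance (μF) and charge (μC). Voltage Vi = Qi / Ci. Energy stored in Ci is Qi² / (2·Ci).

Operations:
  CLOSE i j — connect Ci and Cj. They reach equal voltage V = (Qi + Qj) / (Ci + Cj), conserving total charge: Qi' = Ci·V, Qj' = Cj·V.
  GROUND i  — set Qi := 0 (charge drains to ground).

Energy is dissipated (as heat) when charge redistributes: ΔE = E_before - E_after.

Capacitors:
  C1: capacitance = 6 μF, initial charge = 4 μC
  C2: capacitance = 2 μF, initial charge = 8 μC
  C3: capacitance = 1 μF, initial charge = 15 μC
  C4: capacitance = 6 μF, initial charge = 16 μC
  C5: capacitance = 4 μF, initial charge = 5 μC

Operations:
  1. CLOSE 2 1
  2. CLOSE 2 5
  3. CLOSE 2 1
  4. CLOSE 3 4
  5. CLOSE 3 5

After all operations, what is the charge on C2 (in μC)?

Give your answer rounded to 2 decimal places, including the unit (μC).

Answer: 2.92 μC

Derivation:
Initial: C1(6μF, Q=4μC, V=0.67V), C2(2μF, Q=8μC, V=4.00V), C3(1μF, Q=15μC, V=15.00V), C4(6μF, Q=16μC, V=2.67V), C5(4μF, Q=5μC, V=1.25V)
Op 1: CLOSE 2-1: Q_total=12.00, C_total=8.00, V=1.50; Q2=3.00, Q1=9.00; dissipated=8.333
Op 2: CLOSE 2-5: Q_total=8.00, C_total=6.00, V=1.33; Q2=2.67, Q5=5.33; dissipated=0.042
Op 3: CLOSE 2-1: Q_total=11.67, C_total=8.00, V=1.46; Q2=2.92, Q1=8.75; dissipated=0.021
Op 4: CLOSE 3-4: Q_total=31.00, C_total=7.00, V=4.43; Q3=4.43, Q4=26.57; dissipated=65.190
Op 5: CLOSE 3-5: Q_total=9.76, C_total=5.00, V=1.95; Q3=1.95, Q5=7.81; dissipated=3.832
Final charges: Q1=8.75, Q2=2.92, Q3=1.95, Q4=26.57, Q5=7.81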